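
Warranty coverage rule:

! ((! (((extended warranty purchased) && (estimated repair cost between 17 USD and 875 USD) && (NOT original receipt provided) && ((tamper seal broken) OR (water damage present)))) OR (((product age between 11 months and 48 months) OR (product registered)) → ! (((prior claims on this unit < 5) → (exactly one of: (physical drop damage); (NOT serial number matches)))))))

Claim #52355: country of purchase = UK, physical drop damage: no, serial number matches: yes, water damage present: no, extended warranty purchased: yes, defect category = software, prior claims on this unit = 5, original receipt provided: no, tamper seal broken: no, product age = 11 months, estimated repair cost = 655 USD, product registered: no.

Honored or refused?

Atomic conditions:
  extended warranty purchased: yes → true
  estimated repair cost between 17 USD and 875 USD: 655 in [17, 875] is true
  NOT original receipt provided: no → true
  tamper seal broken: no → false
  water damage present: no → false
  product age between 11 months and 48 months: 11 in [11, 48] is true
  product registered: no → false
  prior claims on this unit < 5: 5 < 5 is false
  physical drop damage: no → false
  NOT serial number matches: yes → false
Combine:
[1.1.1.4] false OR false = false
[1.1.1] true AND true AND true AND false = false
[1.1] NOT false = true
[1.2.1] true OR false = true
[1.2.2.1.2] exactly-one(false, false) = false
[1.2.2.1] false → false (antecedent false ⇒ implication holds) = true
[1.2.2] NOT true = false
[1.2] true → false = false
[1] true OR false = true
[root] NOT true = false
Overall: false → refused

Refused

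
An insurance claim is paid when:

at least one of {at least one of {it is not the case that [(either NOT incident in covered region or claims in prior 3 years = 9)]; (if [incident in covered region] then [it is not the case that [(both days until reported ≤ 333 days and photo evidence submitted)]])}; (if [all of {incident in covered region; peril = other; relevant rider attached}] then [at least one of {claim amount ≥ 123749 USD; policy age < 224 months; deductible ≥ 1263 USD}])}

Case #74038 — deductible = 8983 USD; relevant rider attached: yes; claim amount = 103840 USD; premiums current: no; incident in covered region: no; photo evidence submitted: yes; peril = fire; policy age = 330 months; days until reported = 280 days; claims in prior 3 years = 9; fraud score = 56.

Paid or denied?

Paid

Atomic conditions:
  NOT incident in covered region: no → true
  claims in prior 3 years = 9: 9 == 9 is true
  incident in covered region: no → false
  days until reported ≤ 333 days: 280 ≤ 333 is true
  photo evidence submitted: yes → true
  peril = other: fire == other is false
  relevant rider attached: yes → true
  claim amount ≥ 123749 USD: 103840 ≥ 123749 is false
  policy age < 224 months: 330 < 224 is false
  deductible ≥ 1263 USD: 8983 ≥ 1263 is true
Combine:
[1.1.1] true OR true = true
[1.1] NOT true = false
[1.2.2.1] true AND true = true
[1.2.2] NOT true = false
[1.2] false → false (antecedent false ⇒ implication holds) = true
[1] false OR true = true
[2.1] false AND false AND true = false
[2.2] false OR false OR true = true
[2] false → true (antecedent false ⇒ implication holds) = true
[root] true OR true = true
Overall: true → paid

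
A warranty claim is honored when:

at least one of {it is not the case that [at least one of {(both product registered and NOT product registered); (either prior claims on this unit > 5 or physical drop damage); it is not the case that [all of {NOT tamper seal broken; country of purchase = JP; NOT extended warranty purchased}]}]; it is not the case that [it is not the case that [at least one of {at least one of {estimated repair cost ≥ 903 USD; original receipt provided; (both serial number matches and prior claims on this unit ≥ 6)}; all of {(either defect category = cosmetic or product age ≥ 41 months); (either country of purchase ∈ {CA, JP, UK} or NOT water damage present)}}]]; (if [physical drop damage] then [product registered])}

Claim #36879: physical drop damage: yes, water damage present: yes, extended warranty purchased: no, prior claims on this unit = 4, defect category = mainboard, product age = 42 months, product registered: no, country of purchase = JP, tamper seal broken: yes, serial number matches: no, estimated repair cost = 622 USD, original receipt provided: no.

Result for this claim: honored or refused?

Honored

Atomic conditions:
  product registered: no → false
  NOT product registered: no → true
  prior claims on this unit > 5: 4 > 5 is false
  physical drop damage: yes → true
  NOT tamper seal broken: yes → false
  country of purchase = JP: JP == JP is true
  NOT extended warranty purchased: no → true
  estimated repair cost ≥ 903 USD: 622 ≥ 903 is false
  original receipt provided: no → false
  serial number matches: no → false
  prior claims on this unit ≥ 6: 4 ≥ 6 is false
  defect category = cosmetic: mainboard == cosmetic is false
  product age ≥ 41 months: 42 ≥ 41 is true
  country of purchase ∈ {CA, JP, UK}: JP is in the set → true
  NOT water damage present: yes → false
Combine:
[1.1.1] false AND true = false
[1.1.2] false OR true = true
[1.1.3.1] false AND true AND true = false
[1.1.3] NOT false = true
[1.1] false OR true OR true = true
[1] NOT true = false
[2.1.1.1.3] false AND false = false
[2.1.1.1] false OR false OR false = false
[2.1.1.2.1] false OR true = true
[2.1.1.2.2] true OR false = true
[2.1.1.2] true AND true = true
[2.1.1] false OR true = true
[2.1] NOT true = false
[2] NOT false = true
[3] true → false = false
[root] false OR true OR false = true
Overall: true → honored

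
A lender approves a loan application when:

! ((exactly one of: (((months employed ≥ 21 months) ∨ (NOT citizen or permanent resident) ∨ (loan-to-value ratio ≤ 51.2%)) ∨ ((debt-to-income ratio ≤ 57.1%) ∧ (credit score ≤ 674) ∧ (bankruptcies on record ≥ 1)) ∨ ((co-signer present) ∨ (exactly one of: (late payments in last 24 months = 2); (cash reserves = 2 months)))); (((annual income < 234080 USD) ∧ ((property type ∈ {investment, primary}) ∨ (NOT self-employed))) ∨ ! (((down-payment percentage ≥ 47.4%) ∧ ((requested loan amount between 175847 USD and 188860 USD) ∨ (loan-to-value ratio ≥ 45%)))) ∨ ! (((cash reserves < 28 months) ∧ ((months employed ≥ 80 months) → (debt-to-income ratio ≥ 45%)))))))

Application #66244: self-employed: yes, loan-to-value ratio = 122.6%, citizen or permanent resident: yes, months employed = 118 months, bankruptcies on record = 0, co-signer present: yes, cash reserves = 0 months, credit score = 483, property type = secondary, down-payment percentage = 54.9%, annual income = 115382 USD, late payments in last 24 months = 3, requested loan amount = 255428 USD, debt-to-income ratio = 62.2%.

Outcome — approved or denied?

Denied

Atomic conditions:
  months employed ≥ 21 months: 118 ≥ 21 is true
  NOT citizen or permanent resident: yes → false
  loan-to-value ratio ≤ 51.2%: 122.6 ≤ 51.2 is false
  debt-to-income ratio ≤ 57.1%: 62.2 ≤ 57.1 is false
  credit score ≤ 674: 483 ≤ 674 is true
  bankruptcies on record ≥ 1: 0 ≥ 1 is false
  co-signer present: yes → true
  late payments in last 24 months = 2: 3 == 2 is false
  cash reserves = 2 months: 0 == 2 is false
  annual income < 234080 USD: 115382 < 234080 is true
  property type ∈ {investment, primary}: secondary is not in the set → false
  NOT self-employed: yes → false
  down-payment percentage ≥ 47.4%: 54.9 ≥ 47.4 is true
  requested loan amount between 175847 USD and 188860 USD: 255428 in [175847, 188860] is false
  loan-to-value ratio ≥ 45%: 122.6 ≥ 45 is true
  cash reserves < 28 months: 0 < 28 is true
  months employed ≥ 80 months: 118 ≥ 80 is true
  debt-to-income ratio ≥ 45%: 62.2 ≥ 45 is true
Combine:
[1.1.1] true OR false OR false = true
[1.1.2] false AND true AND false = false
[1.1.3.2] exactly-one(false, false) = false
[1.1.3] true OR false = true
[1.1] true OR false OR true = true
[1.2.1.2] false OR false = false
[1.2.1] true AND false = false
[1.2.2.1.2] false OR true = true
[1.2.2.1] true AND true = true
[1.2.2] NOT true = false
[1.2.3.1.2] true → true = true
[1.2.3.1] true AND true = true
[1.2.3] NOT true = false
[1.2] false OR false OR false = false
[1] exactly-one(true, false) = true
[root] NOT true = false
Overall: false → denied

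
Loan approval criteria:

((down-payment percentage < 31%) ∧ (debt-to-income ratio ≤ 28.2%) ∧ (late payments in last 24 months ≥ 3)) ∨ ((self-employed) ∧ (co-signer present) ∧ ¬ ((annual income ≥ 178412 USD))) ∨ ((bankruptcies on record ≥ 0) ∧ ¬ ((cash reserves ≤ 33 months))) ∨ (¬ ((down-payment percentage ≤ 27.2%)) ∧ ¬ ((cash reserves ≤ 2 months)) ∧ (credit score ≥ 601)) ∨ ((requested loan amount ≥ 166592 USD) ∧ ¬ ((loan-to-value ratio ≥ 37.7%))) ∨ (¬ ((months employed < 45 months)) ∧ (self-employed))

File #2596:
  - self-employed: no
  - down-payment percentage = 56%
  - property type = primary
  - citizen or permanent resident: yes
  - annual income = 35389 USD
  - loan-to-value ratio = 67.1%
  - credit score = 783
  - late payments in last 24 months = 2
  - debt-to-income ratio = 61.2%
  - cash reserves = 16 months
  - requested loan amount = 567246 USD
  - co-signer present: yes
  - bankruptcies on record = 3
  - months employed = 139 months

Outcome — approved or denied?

Atomic conditions:
  down-payment percentage < 31%: 56 < 31 is false
  debt-to-income ratio ≤ 28.2%: 61.2 ≤ 28.2 is false
  late payments in last 24 months ≥ 3: 2 ≥ 3 is false
  self-employed: no → false
  co-signer present: yes → true
  annual income ≥ 178412 USD: 35389 ≥ 178412 is false
  bankruptcies on record ≥ 0: 3 ≥ 0 is true
  cash reserves ≤ 33 months: 16 ≤ 33 is true
  down-payment percentage ≤ 27.2%: 56 ≤ 27.2 is false
  cash reserves ≤ 2 months: 16 ≤ 2 is false
  credit score ≥ 601: 783 ≥ 601 is true
  requested loan amount ≥ 166592 USD: 567246 ≥ 166592 is true
  loan-to-value ratio ≥ 37.7%: 67.1 ≥ 37.7 is true
  months employed < 45 months: 139 < 45 is false
Combine:
[1] false AND false AND false = false
[2.3] NOT false = true
[2] false AND true AND true = false
[3.2] NOT true = false
[3] true AND false = false
[4.1] NOT false = true
[4.2] NOT false = true
[4] true AND true AND true = true
[5.2] NOT true = false
[5] true AND false = false
[6.1] NOT false = true
[6] true AND false = false
[root] false OR false OR false OR true OR false OR false = true
Overall: true → approved

Approved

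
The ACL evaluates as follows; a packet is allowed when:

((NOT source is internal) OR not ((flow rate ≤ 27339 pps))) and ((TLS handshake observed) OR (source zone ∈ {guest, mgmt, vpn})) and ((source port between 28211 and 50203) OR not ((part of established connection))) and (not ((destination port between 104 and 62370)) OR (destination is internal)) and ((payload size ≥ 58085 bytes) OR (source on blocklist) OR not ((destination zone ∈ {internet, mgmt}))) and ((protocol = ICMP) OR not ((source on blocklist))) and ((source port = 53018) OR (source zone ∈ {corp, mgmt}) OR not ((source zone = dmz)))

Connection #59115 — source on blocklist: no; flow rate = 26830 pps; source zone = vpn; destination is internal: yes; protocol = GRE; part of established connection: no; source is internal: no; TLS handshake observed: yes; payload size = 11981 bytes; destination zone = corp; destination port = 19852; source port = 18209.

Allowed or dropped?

Allowed

Atomic conditions:
  NOT source is internal: no → true
  flow rate ≤ 27339 pps: 26830 ≤ 27339 is true
  TLS handshake observed: yes → true
  source zone ∈ {guest, mgmt, vpn}: vpn is in the set → true
  source port between 28211 and 50203: 18209 in [28211, 50203] is false
  part of established connection: no → false
  destination port between 104 and 62370: 19852 in [104, 62370] is true
  destination is internal: yes → true
  payload size ≥ 58085 bytes: 11981 ≥ 58085 is false
  source on blocklist: no → false
  destination zone ∈ {internet, mgmt}: corp is not in the set → false
  protocol = ICMP: GRE == ICMP is false
  source port = 53018: 18209 == 53018 is false
  source zone ∈ {corp, mgmt}: vpn is not in the set → false
  source zone = dmz: vpn == dmz is false
Combine:
[1.2] NOT true = false
[1] true OR false = true
[2] true OR true = true
[3.2] NOT false = true
[3] false OR true = true
[4.1] NOT true = false
[4] false OR true = true
[5.3] NOT false = true
[5] false OR false OR true = true
[6.2] NOT false = true
[6] false OR true = true
[7.3] NOT false = true
[7] false OR false OR true = true
[root] true AND true AND true AND true AND true AND true AND true = true
Overall: true → allowed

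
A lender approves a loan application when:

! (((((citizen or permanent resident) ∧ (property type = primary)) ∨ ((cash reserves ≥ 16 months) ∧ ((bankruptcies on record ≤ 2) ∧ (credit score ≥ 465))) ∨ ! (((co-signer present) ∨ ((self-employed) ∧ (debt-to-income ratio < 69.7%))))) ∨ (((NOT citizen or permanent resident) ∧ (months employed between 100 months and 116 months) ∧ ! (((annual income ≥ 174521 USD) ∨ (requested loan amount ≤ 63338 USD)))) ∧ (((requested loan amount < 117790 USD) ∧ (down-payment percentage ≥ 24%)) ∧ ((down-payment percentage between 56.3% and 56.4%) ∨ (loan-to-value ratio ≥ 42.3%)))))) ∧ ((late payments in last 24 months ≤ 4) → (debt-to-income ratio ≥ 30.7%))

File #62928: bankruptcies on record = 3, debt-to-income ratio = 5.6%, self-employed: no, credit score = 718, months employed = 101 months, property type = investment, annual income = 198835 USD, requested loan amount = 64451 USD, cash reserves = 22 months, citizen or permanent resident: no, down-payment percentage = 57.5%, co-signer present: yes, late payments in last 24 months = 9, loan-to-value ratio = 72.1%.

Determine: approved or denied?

Atomic conditions:
  citizen or permanent resident: no → false
  property type = primary: investment == primary is false
  cash reserves ≥ 16 months: 22 ≥ 16 is true
  bankruptcies on record ≤ 2: 3 ≤ 2 is false
  credit score ≥ 465: 718 ≥ 465 is true
  co-signer present: yes → true
  self-employed: no → false
  debt-to-income ratio < 69.7%: 5.6 < 69.7 is true
  NOT citizen or permanent resident: no → true
  months employed between 100 months and 116 months: 101 in [100, 116] is true
  annual income ≥ 174521 USD: 198835 ≥ 174521 is true
  requested loan amount ≤ 63338 USD: 64451 ≤ 63338 is false
  requested loan amount < 117790 USD: 64451 < 117790 is true
  down-payment percentage ≥ 24%: 57.5 ≥ 24 is true
  down-payment percentage between 56.3% and 56.4%: 57.5 in [56.3, 56.4] is false
  loan-to-value ratio ≥ 42.3%: 72.1 ≥ 42.3 is true
  late payments in last 24 months ≤ 4: 9 ≤ 4 is false
  debt-to-income ratio ≥ 30.7%: 5.6 ≥ 30.7 is false
Combine:
[1.1.1.1] false AND false = false
[1.1.1.2.2] false AND true = false
[1.1.1.2] true AND false = false
[1.1.1.3.1.2] false AND true = false
[1.1.1.3.1] true OR false = true
[1.1.1.3] NOT true = false
[1.1.1] false OR false OR false = false
[1.1.2.1.3.1] true OR false = true
[1.1.2.1.3] NOT true = false
[1.1.2.1] true AND true AND false = false
[1.1.2.2.1] true AND true = true
[1.1.2.2.2] false OR true = true
[1.1.2.2] true AND true = true
[1.1.2] false AND true = false
[1.1] false OR false = false
[1] NOT false = true
[2] false → false (antecedent false ⇒ implication holds) = true
[root] true AND true = true
Overall: true → approved

Approved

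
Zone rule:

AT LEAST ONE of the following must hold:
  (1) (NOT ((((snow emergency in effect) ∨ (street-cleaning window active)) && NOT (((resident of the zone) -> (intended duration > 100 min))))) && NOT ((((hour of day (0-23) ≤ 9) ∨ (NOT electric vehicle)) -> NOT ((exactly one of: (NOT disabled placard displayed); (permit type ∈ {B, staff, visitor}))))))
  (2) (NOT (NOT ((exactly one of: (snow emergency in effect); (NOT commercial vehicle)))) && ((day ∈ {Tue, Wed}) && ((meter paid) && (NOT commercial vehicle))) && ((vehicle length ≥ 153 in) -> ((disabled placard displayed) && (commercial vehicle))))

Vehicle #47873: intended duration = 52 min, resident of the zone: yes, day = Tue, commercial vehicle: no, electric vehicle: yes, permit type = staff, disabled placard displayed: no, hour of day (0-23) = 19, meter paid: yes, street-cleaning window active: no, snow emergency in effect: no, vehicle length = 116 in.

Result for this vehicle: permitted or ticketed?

Atomic conditions:
  snow emergency in effect: no → false
  street-cleaning window active: no → false
  resident of the zone: yes → true
  intended duration > 100 min: 52 > 100 is false
  hour of day (0-23) ≤ 9: 19 ≤ 9 is false
  NOT electric vehicle: yes → false
  NOT disabled placard displayed: no → true
  permit type ∈ {B, staff, visitor}: staff is in the set → true
  NOT commercial vehicle: no → true
  day ∈ {Tue, Wed}: Tue is in the set → true
  meter paid: yes → true
  vehicle length ≥ 153 in: 116 ≥ 153 is false
  disabled placard displayed: no → false
  commercial vehicle: no → false
Combine:
[1.1.1.1] false OR false = false
[1.1.1.2.1] true → false = false
[1.1.1.2] NOT false = true
[1.1.1] false AND true = false
[1.1] NOT false = true
[1.2.1.1] false OR false = false
[1.2.1.2.1] exactly-one(true, true) = false
[1.2.1.2] NOT false = true
[1.2.1] false → true (antecedent false ⇒ implication holds) = true
[1.2] NOT true = false
[1] true AND false = false
[2.1.1.1] exactly-one(false, true) = true
[2.1.1] NOT true = false
[2.1] NOT false = true
[2.2.2] true AND true = true
[2.2] true AND true = true
[2.3.2] false AND false = false
[2.3] false → false (antecedent false ⇒ implication holds) = true
[2] true AND true AND true = true
[root] false OR true = true
Overall: true → permitted

Permitted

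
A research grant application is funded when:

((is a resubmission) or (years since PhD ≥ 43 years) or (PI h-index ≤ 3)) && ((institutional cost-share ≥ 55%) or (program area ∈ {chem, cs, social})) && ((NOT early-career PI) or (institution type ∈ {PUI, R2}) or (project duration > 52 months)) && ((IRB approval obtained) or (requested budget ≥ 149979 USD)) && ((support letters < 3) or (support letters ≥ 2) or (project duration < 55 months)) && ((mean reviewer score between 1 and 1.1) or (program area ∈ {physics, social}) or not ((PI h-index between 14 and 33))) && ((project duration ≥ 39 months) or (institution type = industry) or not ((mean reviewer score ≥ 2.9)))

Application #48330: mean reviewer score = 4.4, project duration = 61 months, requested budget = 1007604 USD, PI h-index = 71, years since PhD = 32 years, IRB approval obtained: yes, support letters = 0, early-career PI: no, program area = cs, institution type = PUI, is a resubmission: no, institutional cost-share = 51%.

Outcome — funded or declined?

Atomic conditions:
  is a resubmission: no → false
  years since PhD ≥ 43 years: 32 ≥ 43 is false
  PI h-index ≤ 3: 71 ≤ 3 is false
  institutional cost-share ≥ 55%: 51 ≥ 55 is false
  program area ∈ {chem, cs, social}: cs is in the set → true
  NOT early-career PI: no → true
  institution type ∈ {PUI, R2}: PUI is in the set → true
  project duration > 52 months: 61 > 52 is true
  IRB approval obtained: yes → true
  requested budget ≥ 149979 USD: 1007604 ≥ 149979 is true
  support letters < 3: 0 < 3 is true
  support letters ≥ 2: 0 ≥ 2 is false
  project duration < 55 months: 61 < 55 is false
  mean reviewer score between 1 and 1.1: 4.4 in [1, 1.1] is false
  program area ∈ {physics, social}: cs is not in the set → false
  PI h-index between 14 and 33: 71 in [14, 33] is false
  project duration ≥ 39 months: 61 ≥ 39 is true
  institution type = industry: PUI == industry is false
  mean reviewer score ≥ 2.9: 4.4 ≥ 2.9 is true
Combine:
[1] false OR false OR false = false
[2] false OR true = true
[3] true OR true OR true = true
[4] true OR true = true
[5] true OR false OR false = true
[6.3] NOT false = true
[6] false OR false OR true = true
[7.3] NOT true = false
[7] true OR false OR false = true
[root] false AND true AND true AND true AND true AND true AND true = false
Overall: false → declined

Declined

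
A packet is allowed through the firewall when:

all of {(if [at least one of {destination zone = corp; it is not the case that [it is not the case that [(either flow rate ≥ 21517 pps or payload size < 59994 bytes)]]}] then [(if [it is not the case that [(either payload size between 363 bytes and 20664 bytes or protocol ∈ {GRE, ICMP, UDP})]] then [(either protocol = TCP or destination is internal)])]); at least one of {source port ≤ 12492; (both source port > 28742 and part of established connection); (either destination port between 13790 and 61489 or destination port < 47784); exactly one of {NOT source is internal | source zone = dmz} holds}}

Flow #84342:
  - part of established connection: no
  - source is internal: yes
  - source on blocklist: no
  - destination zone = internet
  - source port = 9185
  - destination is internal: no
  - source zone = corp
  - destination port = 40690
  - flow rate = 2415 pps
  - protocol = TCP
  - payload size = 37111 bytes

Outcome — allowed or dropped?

Allowed

Atomic conditions:
  destination zone = corp: internet == corp is false
  flow rate ≥ 21517 pps: 2415 ≥ 21517 is false
  payload size < 59994 bytes: 37111 < 59994 is true
  payload size between 363 bytes and 20664 bytes: 37111 in [363, 20664] is false
  protocol ∈ {GRE, ICMP, UDP}: TCP is not in the set → false
  protocol = TCP: TCP == TCP is true
  destination is internal: no → false
  source port ≤ 12492: 9185 ≤ 12492 is true
  source port > 28742: 9185 > 28742 is false
  part of established connection: no → false
  destination port between 13790 and 61489: 40690 in [13790, 61489] is true
  destination port < 47784: 40690 < 47784 is true
  NOT source is internal: yes → false
  source zone = dmz: corp == dmz is false
Combine:
[1.1.2.1.1] false OR true = true
[1.1.2.1] NOT true = false
[1.1.2] NOT false = true
[1.1] false OR true = true
[1.2.1.1] false OR false = false
[1.2.1] NOT false = true
[1.2.2] true OR false = true
[1.2] true → true = true
[1] true → true = true
[2.2] false AND false = false
[2.3] true OR true = true
[2.4] exactly-one(false, false) = false
[2] true OR false OR true OR false = true
[root] true AND true = true
Overall: true → allowed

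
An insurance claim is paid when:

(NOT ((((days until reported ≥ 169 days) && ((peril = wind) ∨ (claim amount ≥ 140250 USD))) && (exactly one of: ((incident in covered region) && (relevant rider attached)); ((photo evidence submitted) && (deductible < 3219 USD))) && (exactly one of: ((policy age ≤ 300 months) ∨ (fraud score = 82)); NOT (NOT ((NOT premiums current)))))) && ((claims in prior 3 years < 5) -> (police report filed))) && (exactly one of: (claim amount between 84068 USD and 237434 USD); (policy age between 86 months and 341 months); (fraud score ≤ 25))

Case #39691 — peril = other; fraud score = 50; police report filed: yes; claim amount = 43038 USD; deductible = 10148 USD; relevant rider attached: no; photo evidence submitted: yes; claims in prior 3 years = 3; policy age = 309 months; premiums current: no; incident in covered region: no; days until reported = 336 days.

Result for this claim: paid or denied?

Paid

Atomic conditions:
  days until reported ≥ 169 days: 336 ≥ 169 is true
  peril = wind: other == wind is false
  claim amount ≥ 140250 USD: 43038 ≥ 140250 is false
  incident in covered region: no → false
  relevant rider attached: no → false
  photo evidence submitted: yes → true
  deductible < 3219 USD: 10148 < 3219 is false
  policy age ≤ 300 months: 309 ≤ 300 is false
  fraud score = 82: 50 == 82 is false
  NOT premiums current: no → true
  claims in prior 3 years < 5: 3 < 5 is true
  police report filed: yes → true
  claim amount between 84068 USD and 237434 USD: 43038 in [84068, 237434] is false
  policy age between 86 months and 341 months: 309 in [86, 341] is true
  fraud score ≤ 25: 50 ≤ 25 is false
Combine:
[1.1.1.1.2] false OR false = false
[1.1.1.1] true AND false = false
[1.1.1.2.1] false AND false = false
[1.1.1.2.2] true AND false = false
[1.1.1.2] exactly-one(false, false) = false
[1.1.1.3.1] false OR false = false
[1.1.1.3.2.1] NOT true = false
[1.1.1.3.2] NOT false = true
[1.1.1.3] exactly-one(false, true) = true
[1.1.1] false AND false AND true = false
[1.1] NOT false = true
[1.2] true → true = true
[1] true AND true = true
[2] exactly-one(false, true, false) = true
[root] true AND true = true
Overall: true → paid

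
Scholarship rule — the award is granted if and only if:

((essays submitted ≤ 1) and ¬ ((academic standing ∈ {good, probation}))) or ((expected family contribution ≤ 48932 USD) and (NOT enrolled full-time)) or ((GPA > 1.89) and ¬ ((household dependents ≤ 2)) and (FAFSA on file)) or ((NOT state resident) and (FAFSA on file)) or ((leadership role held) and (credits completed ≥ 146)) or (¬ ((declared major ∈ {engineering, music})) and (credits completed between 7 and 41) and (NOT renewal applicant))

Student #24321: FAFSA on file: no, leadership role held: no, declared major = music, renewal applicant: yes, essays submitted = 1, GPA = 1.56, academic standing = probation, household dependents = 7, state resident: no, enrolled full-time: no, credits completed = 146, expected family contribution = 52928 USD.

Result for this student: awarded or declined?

Atomic conditions:
  essays submitted ≤ 1: 1 ≤ 1 is true
  academic standing ∈ {good, probation}: probation is in the set → true
  expected family contribution ≤ 48932 USD: 52928 ≤ 48932 is false
  NOT enrolled full-time: no → true
  GPA > 1.89: 1.56 > 1.89 is false
  household dependents ≤ 2: 7 ≤ 2 is false
  FAFSA on file: no → false
  NOT state resident: no → true
  leadership role held: no → false
  credits completed ≥ 146: 146 ≥ 146 is true
  declared major ∈ {engineering, music}: music is in the set → true
  credits completed between 7 and 41: 146 in [7, 41] is false
  NOT renewal applicant: yes → false
Combine:
[1.2] NOT true = false
[1] true AND false = false
[2] false AND true = false
[3.2] NOT false = true
[3] false AND true AND false = false
[4] true AND false = false
[5] false AND true = false
[6.1] NOT true = false
[6] false AND false AND false = false
[root] false OR false OR false OR false OR false OR false = false
Overall: false → declined

Declined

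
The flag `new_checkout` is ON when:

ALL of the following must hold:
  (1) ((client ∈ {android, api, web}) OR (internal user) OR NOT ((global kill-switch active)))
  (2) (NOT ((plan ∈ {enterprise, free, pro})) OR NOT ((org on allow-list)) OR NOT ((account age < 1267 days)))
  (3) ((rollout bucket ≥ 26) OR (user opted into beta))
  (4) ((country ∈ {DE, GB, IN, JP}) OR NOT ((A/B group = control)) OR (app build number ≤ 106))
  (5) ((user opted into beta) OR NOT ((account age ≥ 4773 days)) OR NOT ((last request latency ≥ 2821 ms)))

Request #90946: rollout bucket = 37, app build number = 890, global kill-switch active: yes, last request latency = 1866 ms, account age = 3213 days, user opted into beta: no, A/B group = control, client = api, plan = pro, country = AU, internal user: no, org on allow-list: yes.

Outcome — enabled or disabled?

Disabled

Atomic conditions:
  client ∈ {android, api, web}: api is in the set → true
  internal user: no → false
  global kill-switch active: yes → true
  plan ∈ {enterprise, free, pro}: pro is in the set → true
  org on allow-list: yes → true
  account age < 1267 days: 3213 < 1267 is false
  rollout bucket ≥ 26: 37 ≥ 26 is true
  user opted into beta: no → false
  country ∈ {DE, GB, IN, JP}: AU is not in the set → false
  A/B group = control: control == control is true
  app build number ≤ 106: 890 ≤ 106 is false
  account age ≥ 4773 days: 3213 ≥ 4773 is false
  last request latency ≥ 2821 ms: 1866 ≥ 2821 is false
Combine:
[1.3] NOT true = false
[1] true OR false OR false = true
[2.1] NOT true = false
[2.2] NOT true = false
[2.3] NOT false = true
[2] false OR false OR true = true
[3] true OR false = true
[4.2] NOT true = false
[4] false OR false OR false = false
[5.2] NOT false = true
[5.3] NOT false = true
[5] false OR true OR true = true
[root] true AND true AND true AND false AND true = false
Overall: false → disabled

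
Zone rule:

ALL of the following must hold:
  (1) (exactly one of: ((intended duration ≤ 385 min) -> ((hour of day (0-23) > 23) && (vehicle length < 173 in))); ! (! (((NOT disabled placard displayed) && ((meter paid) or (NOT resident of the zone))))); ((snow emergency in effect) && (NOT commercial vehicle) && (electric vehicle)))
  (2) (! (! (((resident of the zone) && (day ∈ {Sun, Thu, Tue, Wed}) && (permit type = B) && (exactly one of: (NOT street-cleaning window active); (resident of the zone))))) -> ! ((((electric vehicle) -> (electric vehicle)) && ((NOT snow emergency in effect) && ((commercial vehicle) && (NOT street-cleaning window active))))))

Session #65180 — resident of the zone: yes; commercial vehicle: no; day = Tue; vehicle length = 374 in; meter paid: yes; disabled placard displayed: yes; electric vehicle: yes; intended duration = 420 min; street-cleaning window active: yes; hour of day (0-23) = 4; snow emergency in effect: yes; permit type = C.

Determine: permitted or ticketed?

Ticketed

Atomic conditions:
  intended duration ≤ 385 min: 420 ≤ 385 is false
  hour of day (0-23) > 23: 4 > 23 is false
  vehicle length < 173 in: 374 < 173 is false
  NOT disabled placard displayed: yes → false
  meter paid: yes → true
  NOT resident of the zone: yes → false
  snow emergency in effect: yes → true
  NOT commercial vehicle: no → true
  electric vehicle: yes → true
  resident of the zone: yes → true
  day ∈ {Sun, Thu, Tue, Wed}: Tue is in the set → true
  permit type = B: C == B is false
  NOT street-cleaning window active: yes → false
  NOT snow emergency in effect: yes → false
  commercial vehicle: no → false
Combine:
[1.1.2] false AND false = false
[1.1] false → false (antecedent false ⇒ implication holds) = true
[1.2.1.1.2] true OR false = true
[1.2.1.1] false AND true = false
[1.2.1] NOT false = true
[1.2] NOT true = false
[1.3] true AND true AND true = true
[1] exactly-one(true, false, true) = false
[2.1.1.1.4] exactly-one(false, true) = true
[2.1.1.1] true AND true AND false AND true = false
[2.1.1] NOT false = true
[2.1] NOT true = false
[2.2.1.1] true → true = true
[2.2.1.2.2] false AND false = false
[2.2.1.2] false AND false = false
[2.2.1] true AND false = false
[2.2] NOT false = true
[2] false → true (antecedent false ⇒ implication holds) = true
[root] false AND true = false
Overall: false → ticketed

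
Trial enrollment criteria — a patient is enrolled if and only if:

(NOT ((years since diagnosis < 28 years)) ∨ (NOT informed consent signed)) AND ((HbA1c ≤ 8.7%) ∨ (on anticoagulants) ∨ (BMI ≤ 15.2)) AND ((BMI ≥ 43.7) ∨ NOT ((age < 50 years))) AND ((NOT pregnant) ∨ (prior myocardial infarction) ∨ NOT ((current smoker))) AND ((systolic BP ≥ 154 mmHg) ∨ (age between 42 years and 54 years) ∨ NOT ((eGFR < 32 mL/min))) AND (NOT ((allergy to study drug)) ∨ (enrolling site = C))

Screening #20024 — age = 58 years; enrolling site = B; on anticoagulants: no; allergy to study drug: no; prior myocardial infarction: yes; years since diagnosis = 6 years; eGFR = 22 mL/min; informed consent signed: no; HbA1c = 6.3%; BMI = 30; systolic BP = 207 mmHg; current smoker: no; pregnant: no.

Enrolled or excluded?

Atomic conditions:
  years since diagnosis < 28 years: 6 < 28 is true
  NOT informed consent signed: no → true
  HbA1c ≤ 8.7%: 6.3 ≤ 8.7 is true
  on anticoagulants: no → false
  BMI ≤ 15.2: 30 ≤ 15.2 is false
  BMI ≥ 43.7: 30 ≥ 43.7 is false
  age < 50 years: 58 < 50 is false
  NOT pregnant: no → true
  prior myocardial infarction: yes → true
  current smoker: no → false
  systolic BP ≥ 154 mmHg: 207 ≥ 154 is true
  age between 42 years and 54 years: 58 in [42, 54] is false
  eGFR < 32 mL/min: 22 < 32 is true
  allergy to study drug: no → false
  enrolling site = C: B == C is false
Combine:
[1.1] NOT true = false
[1] false OR true = true
[2] true OR false OR false = true
[3.2] NOT false = true
[3] false OR true = true
[4.3] NOT false = true
[4] true OR true OR true = true
[5.3] NOT true = false
[5] true OR false OR false = true
[6.1] NOT false = true
[6] true OR false = true
[root] true AND true AND true AND true AND true AND true = true
Overall: true → enrolled

Enrolled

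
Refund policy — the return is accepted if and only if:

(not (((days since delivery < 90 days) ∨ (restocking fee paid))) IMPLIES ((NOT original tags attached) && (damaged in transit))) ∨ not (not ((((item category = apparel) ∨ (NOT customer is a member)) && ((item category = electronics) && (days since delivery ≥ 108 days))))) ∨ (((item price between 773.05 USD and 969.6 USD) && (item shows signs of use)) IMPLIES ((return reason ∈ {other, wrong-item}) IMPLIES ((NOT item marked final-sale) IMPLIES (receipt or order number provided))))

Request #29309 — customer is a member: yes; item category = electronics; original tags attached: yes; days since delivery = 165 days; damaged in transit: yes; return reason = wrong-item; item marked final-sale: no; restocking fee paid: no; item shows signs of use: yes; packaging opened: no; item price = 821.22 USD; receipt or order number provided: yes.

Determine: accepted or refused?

Accepted

Atomic conditions:
  days since delivery < 90 days: 165 < 90 is false
  restocking fee paid: no → false
  NOT original tags attached: yes → false
  damaged in transit: yes → true
  item category = apparel: electronics == apparel is false
  NOT customer is a member: yes → false
  item category = electronics: electronics == electronics is true
  days since delivery ≥ 108 days: 165 ≥ 108 is true
  item price between 773.05 USD and 969.6 USD: 821.22 in [773.05, 969.6] is true
  item shows signs of use: yes → true
  return reason ∈ {other, wrong-item}: wrong-item is in the set → true
  NOT item marked final-sale: no → true
  receipt or order number provided: yes → true
Combine:
[1.1.1] false OR false = false
[1.1] NOT false = true
[1.2] false AND true = false
[1] true → false = false
[2.1.1.1] false OR false = false
[2.1.1.2] true AND true = true
[2.1.1] false AND true = false
[2.1] NOT false = true
[2] NOT true = false
[3.1] true AND true = true
[3.2.2] true → true = true
[3.2] true → true = true
[3] true → true = true
[root] false OR false OR true = true
Overall: true → accepted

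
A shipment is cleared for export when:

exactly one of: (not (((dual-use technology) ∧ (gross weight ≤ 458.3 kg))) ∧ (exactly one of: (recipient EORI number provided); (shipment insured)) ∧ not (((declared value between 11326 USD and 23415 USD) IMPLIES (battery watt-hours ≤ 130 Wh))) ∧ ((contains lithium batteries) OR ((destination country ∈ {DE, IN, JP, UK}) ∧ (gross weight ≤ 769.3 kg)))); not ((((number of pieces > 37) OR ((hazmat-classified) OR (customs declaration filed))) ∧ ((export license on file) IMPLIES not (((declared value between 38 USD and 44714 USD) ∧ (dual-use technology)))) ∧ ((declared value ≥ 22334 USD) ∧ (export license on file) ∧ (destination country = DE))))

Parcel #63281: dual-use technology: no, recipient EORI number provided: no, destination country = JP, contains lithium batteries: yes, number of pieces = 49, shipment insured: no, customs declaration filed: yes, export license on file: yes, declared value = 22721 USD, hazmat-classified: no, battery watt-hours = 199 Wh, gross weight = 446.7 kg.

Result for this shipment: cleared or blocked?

Atomic conditions:
  dual-use technology: no → false
  gross weight ≤ 458.3 kg: 446.7 ≤ 458.3 is true
  recipient EORI number provided: no → false
  shipment insured: no → false
  declared value between 11326 USD and 23415 USD: 22721 in [11326, 23415] is true
  battery watt-hours ≤ 130 Wh: 199 ≤ 130 is false
  contains lithium batteries: yes → true
  destination country ∈ {DE, IN, JP, UK}: JP is in the set → true
  gross weight ≤ 769.3 kg: 446.7 ≤ 769.3 is true
  number of pieces > 37: 49 > 37 is true
  hazmat-classified: no → false
  customs declaration filed: yes → true
  export license on file: yes → true
  declared value between 38 USD and 44714 USD: 22721 in [38, 44714] is true
  declared value ≥ 22334 USD: 22721 ≥ 22334 is true
  destination country = DE: JP == DE is false
Combine:
[1.1.1] false AND true = false
[1.1] NOT false = true
[1.2] exactly-one(false, false) = false
[1.3.1] true → false = false
[1.3] NOT false = true
[1.4.2] true AND true = true
[1.4] true OR true = true
[1] true AND false AND true AND true = false
[2.1.1.2] false OR true = true
[2.1.1] true OR true = true
[2.1.2.2.1] true AND false = false
[2.1.2.2] NOT false = true
[2.1.2] true → true = true
[2.1.3] true AND true AND false = false
[2.1] true AND true AND false = false
[2] NOT false = true
[root] exactly-one(false, true) = true
Overall: true → cleared

Cleared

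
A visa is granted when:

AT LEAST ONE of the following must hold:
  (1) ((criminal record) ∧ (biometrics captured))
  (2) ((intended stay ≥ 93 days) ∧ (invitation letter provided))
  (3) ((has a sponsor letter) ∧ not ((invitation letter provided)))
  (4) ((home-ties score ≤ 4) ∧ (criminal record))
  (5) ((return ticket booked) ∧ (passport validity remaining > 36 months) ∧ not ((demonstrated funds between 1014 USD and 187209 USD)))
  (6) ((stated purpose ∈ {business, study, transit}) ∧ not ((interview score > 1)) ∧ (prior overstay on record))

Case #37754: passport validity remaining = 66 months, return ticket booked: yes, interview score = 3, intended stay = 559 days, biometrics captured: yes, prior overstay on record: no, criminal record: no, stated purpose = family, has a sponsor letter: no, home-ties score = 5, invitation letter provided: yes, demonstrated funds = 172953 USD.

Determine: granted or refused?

Atomic conditions:
  criminal record: no → false
  biometrics captured: yes → true
  intended stay ≥ 93 days: 559 ≥ 93 is true
  invitation letter provided: yes → true
  has a sponsor letter: no → false
  home-ties score ≤ 4: 5 ≤ 4 is false
  return ticket booked: yes → true
  passport validity remaining > 36 months: 66 > 36 is true
  demonstrated funds between 1014 USD and 187209 USD: 172953 in [1014, 187209] is true
  stated purpose ∈ {business, study, transit}: family is not in the set → false
  interview score > 1: 3 > 1 is true
  prior overstay on record: no → false
Combine:
[1] false AND true = false
[2] true AND true = true
[3.2] NOT true = false
[3] false AND false = false
[4] false AND false = false
[5.3] NOT true = false
[5] true AND true AND false = false
[6.2] NOT true = false
[6] false AND false AND false = false
[root] false OR true OR false OR false OR false OR false = true
Overall: true → granted

Granted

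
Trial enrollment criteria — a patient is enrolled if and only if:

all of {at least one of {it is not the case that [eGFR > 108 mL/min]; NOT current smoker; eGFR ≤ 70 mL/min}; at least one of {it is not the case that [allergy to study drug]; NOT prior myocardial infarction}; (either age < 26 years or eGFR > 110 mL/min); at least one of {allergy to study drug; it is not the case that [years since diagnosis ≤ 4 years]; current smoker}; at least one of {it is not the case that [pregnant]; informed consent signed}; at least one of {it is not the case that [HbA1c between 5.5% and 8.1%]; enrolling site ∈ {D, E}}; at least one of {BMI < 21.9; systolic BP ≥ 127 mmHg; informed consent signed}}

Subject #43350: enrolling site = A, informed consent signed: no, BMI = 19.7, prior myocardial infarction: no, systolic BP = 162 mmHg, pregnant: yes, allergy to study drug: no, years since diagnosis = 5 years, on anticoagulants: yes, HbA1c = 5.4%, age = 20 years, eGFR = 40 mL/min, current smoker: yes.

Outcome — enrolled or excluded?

Excluded

Atomic conditions:
  eGFR > 108 mL/min: 40 > 108 is false
  NOT current smoker: yes → false
  eGFR ≤ 70 mL/min: 40 ≤ 70 is true
  allergy to study drug: no → false
  NOT prior myocardial infarction: no → true
  age < 26 years: 20 < 26 is true
  eGFR > 110 mL/min: 40 > 110 is false
  years since diagnosis ≤ 4 years: 5 ≤ 4 is false
  current smoker: yes → true
  pregnant: yes → true
  informed consent signed: no → false
  HbA1c between 5.5% and 8.1%: 5.4 in [5.5, 8.1] is false
  enrolling site ∈ {D, E}: A is not in the set → false
  BMI < 21.9: 19.7 < 21.9 is true
  systolic BP ≥ 127 mmHg: 162 ≥ 127 is true
Combine:
[1.1] NOT false = true
[1] true OR false OR true = true
[2.1] NOT false = true
[2] true OR true = true
[3] true OR false = true
[4.2] NOT false = true
[4] false OR true OR true = true
[5.1] NOT true = false
[5] false OR false = false
[6.1] NOT false = true
[6] true OR false = true
[7] true OR true OR false = true
[root] true AND true AND true AND true AND false AND true AND true = false
Overall: false → excluded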